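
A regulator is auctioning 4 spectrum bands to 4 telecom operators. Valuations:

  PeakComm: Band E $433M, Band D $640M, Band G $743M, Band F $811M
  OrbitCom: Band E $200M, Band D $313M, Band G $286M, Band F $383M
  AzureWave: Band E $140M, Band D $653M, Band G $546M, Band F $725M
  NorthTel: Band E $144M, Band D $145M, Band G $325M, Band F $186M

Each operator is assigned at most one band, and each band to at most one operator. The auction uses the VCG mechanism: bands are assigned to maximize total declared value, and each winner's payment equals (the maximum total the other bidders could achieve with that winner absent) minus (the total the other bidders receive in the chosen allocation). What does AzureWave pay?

Efficient allocation: PeakComm→Band F ($811M), OrbitCom→Band E ($200M), AzureWave→Band D ($653M), NorthTel→Band G ($325M); total welfare W = $1989M.
AzureWave receives Band D at value $653M, so the others get W − 653 = $1336M.
Without AzureWave: best allocation of the remaining 3 bidders over all 4 bands is PeakComm→Band F ($811M), OrbitCom→Band D ($313M), NorthTel→Band G ($325M), total $1449M.
VCG payment = (others' best without AzureWave) − (others' welfare with AzureWave) = 1449 − 1336 = $113M.

AzureWave pays $113M.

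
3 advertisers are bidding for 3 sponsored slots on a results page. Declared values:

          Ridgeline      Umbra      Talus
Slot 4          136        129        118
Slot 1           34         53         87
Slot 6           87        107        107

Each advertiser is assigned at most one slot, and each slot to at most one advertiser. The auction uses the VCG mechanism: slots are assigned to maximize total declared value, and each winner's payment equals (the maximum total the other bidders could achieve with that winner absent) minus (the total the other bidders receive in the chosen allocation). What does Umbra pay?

Efficient allocation: Ridgeline→Slot 4 ($136), Umbra→Slot 6 ($107), Talus→Slot 1 ($87); total welfare W = $330.
Umbra receives Slot 6 at value $107, so the others get W − 107 = $223.
Without Umbra: best allocation of the remaining 2 bidders over all 3 slots is Ridgeline→Slot 4 ($136), Talus→Slot 6 ($107), total $243.
VCG payment = (others' best without Umbra) − (others' welfare with Umbra) = 243 − 223 = $20.

Umbra pays $20.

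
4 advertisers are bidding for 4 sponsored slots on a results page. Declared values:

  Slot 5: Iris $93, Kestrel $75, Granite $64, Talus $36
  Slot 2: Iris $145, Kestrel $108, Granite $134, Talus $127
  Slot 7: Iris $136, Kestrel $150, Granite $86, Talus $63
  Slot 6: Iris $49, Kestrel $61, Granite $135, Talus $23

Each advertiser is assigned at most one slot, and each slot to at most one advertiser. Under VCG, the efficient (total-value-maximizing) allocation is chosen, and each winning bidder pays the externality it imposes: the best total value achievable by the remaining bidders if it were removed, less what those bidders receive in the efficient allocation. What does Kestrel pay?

Efficient allocation: Iris→Slot 5 ($93), Kestrel→Slot 7 ($150), Granite→Slot 6 ($135), Talus→Slot 2 ($127); total welfare W = $505.
Kestrel receives Slot 7 at value $150, so the others get W − 150 = $355.
Without Kestrel: best allocation of the remaining 3 bidders over all 4 slots is Iris→Slot 7 ($136), Granite→Slot 6 ($135), Talus→Slot 2 ($127), total $398.
VCG payment = (others' best without Kestrel) − (others' welfare with Kestrel) = 398 − 355 = $43.

Kestrel pays $43.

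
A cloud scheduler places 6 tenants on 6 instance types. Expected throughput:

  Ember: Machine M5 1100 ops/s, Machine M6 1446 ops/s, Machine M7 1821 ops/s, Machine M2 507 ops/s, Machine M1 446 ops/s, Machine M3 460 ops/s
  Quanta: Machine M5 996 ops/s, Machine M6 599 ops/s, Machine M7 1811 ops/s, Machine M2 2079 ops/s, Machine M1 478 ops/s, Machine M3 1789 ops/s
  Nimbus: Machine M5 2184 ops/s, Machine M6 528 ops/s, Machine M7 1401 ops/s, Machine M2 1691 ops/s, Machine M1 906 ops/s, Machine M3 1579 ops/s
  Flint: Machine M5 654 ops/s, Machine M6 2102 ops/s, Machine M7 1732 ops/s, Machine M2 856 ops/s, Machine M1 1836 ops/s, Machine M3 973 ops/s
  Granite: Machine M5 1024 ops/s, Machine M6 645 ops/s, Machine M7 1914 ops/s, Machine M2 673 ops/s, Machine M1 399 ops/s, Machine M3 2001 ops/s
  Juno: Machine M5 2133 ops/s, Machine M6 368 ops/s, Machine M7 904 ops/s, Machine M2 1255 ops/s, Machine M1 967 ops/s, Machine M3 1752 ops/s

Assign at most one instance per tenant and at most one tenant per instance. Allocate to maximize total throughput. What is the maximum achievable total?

Optimal: Ember→Machine M6 (1446 ops/s), Quanta→Machine M2 (2079 ops/s), Nimbus→Machine M5 (2184 ops/s), Flint→Machine M1 (1836 ops/s), Granite→Machine M7 (1914 ops/s), Juno→Machine M3 (1752 ops/s) — total 1446+2079+2184+1836+1914+1752 = 11211 ops/s.
Column-greedy (each instance in turn goes to its best remaining tenant) gives 9706 ops/s, worse by 1505.
Next-best assignment: Ember→Machine M7, Quanta→Machine M2, Nimbus→Machine M5, Flint→Machine M6, Granite→Machine M3, Juno→Machine M1 = 11154 ops/s.

Maximum total: 11211 ops/s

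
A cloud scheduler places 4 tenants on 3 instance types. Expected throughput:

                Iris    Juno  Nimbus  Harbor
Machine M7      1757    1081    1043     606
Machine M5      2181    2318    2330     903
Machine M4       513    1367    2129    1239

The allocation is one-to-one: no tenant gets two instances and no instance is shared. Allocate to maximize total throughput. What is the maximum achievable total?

Max total: 6204 ops/s

This is the linear assignment problem.
Optimal: Iris→Machine M7 (1757 ops/s), Juno→Machine M5 (2318 ops/s), Nimbus→Machine M4 (2129 ops/s) — total 1757+2318+2129 = 6204 ops/s.
Next-best assignment: Iris→Machine M7, Nimbus→Machine M5, Juno→Machine M4 = 5454 ops/s.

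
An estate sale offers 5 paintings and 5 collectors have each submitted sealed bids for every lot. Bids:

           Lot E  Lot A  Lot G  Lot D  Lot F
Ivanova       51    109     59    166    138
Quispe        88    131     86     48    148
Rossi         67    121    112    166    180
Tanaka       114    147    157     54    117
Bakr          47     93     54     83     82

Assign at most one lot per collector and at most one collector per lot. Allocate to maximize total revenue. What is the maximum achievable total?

Max total: $684

Optimal: Ivanova→Lot D ($166), Quispe→Lot E ($88), Rossi→Lot F ($180), Tanaka→Lot G ($157), Bakr→Lot A ($93) — total 166+88+180+157+93 = $684.
Column-greedy (each lot in turn goes to its best remaining collector) gives $605, worse by 79.
Swapping Rossi↔Quispe (Rossi→Lot E $67, Quispe→Lot F $148) loses 53.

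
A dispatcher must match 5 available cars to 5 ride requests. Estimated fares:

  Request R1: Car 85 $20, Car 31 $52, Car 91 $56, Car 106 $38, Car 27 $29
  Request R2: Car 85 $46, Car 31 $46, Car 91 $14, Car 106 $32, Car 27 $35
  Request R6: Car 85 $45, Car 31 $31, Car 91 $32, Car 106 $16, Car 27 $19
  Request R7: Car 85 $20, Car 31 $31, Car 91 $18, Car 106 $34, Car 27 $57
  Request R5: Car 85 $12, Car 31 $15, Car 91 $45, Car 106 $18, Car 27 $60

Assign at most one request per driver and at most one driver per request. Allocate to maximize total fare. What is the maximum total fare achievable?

This is the linear assignment problem.
Optimal: Car 85→Request R6 ($45), Car 31→Request R2 ($46), Car 91→Request R1 ($56), Car 106→Request R7 ($34), Car 27→Request R5 ($60) — total 45+46+56+34+60 = $241.
Max-entry greedy (repeatedly take the single best remaining cell) gives $227, worse by 14.
Swapping Car 85↔Car 91 (Car 85→Request R1 $20, Car 91→Request R6 $32) loses 49.

Max total: $241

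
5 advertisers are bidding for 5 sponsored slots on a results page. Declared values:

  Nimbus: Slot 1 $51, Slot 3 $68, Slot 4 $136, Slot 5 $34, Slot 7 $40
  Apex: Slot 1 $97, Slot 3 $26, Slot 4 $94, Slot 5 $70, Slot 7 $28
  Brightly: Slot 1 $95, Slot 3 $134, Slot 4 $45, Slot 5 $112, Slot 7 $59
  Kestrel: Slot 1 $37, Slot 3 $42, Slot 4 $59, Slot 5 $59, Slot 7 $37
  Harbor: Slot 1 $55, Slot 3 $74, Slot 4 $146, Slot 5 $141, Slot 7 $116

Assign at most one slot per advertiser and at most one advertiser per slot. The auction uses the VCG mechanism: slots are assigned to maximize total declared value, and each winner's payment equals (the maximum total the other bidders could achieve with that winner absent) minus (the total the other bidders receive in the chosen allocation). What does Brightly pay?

Efficient allocation: Nimbus→Slot 4 ($136), Apex→Slot 1 ($97), Brightly→Slot 3 ($134), Kestrel→Slot 7 ($37), Harbor→Slot 5 ($141); total welfare W = $545.
Brightly receives Slot 3 at value $134, so the others get W − 134 = $411.
Without Brightly: best allocation of the remaining 4 bidders over all 5 slots is Nimbus→Slot 4 ($136), Apex→Slot 1 ($97), Kestrel→Slot 3 ($42), Harbor→Slot 5 ($141), total $416.
VCG payment = (others' best without Brightly) − (others' welfare with Brightly) = 416 − 411 = $5.

Brightly pays $5.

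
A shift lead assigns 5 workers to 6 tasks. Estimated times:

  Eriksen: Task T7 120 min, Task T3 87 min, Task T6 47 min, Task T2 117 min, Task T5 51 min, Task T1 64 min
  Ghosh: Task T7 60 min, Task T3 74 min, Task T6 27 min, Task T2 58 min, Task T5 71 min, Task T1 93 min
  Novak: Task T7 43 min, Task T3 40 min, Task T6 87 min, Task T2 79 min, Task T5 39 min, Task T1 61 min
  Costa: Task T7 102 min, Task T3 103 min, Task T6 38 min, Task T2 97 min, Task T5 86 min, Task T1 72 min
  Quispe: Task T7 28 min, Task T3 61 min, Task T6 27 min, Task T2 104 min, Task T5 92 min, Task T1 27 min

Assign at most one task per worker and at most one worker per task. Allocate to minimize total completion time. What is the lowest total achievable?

This is a one-to-one assignment (minimum-cost bipartite matching).
Optimal: Eriksen→Task T5 (51 min), Ghosh→Task T2 (58 min), Novak→Task T3 (40 min), Costa→Task T6 (38 min), Quispe→Task T1 (27 min) — total 51+58+40+38+27 = 214 min.
Column-greedy (each task in turn goes to its cheapest remaining worker) gives 243 min, worse by 29.

Minimum total: 214 min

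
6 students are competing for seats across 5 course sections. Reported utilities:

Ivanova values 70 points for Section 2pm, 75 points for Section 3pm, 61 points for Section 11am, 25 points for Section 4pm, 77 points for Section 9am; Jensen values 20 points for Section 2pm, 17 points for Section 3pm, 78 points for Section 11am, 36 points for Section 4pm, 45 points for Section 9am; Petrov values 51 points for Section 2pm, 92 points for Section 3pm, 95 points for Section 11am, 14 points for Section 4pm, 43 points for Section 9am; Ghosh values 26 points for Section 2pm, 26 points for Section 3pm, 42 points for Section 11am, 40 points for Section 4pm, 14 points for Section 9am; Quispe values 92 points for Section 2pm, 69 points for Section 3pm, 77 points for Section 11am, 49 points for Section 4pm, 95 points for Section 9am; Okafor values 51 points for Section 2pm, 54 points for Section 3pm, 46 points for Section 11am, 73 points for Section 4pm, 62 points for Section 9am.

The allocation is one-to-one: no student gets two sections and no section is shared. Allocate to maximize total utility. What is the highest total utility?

Maximum total: 412 points

Optimal: Quispe→Section 2pm (92 points), Petrov→Section 3pm (92 points), Jensen→Section 11am (78 points), Okafor→Section 4pm (73 points), Ivanova→Section 9am (77 points) — total 92+92+78+73+77 = 412 points.
Max-entry greedy (repeatedly take the single best remaining cell) gives 364 points, worse by 48.
Next-best assignment: Ivanova→Section 2pm, Petrov→Section 3pm, Jensen→Section 11am, Okafor→Section 4pm, Quispe→Section 9am = 408 points.
Swapping Okafor↔Petrov (Okafor→Section 3pm 54 points, Petrov→Section 4pm 14 points) loses 97.
No other one-to-one assignment exceeds 412 points.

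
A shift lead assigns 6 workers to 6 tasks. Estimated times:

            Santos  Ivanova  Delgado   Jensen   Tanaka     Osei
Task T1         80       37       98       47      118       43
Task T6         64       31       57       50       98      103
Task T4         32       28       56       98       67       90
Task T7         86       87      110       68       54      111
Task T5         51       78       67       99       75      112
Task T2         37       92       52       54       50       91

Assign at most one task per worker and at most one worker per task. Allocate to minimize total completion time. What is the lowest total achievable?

Min total: 278 min

This is a one-to-one assignment (minimum-cost bipartite matching).
Optimal: Santos→Task T5 (51 min), Ivanova→Task T4 (28 min), Delgado→Task T2 (52 min), Jensen→Task T6 (50 min), Tanaka→Task T7 (54 min), Osei→Task T1 (43 min) — total 51+28+52+50+54+43 = 278 min.
Min-entry greedy (repeatedly take the single cheapest remaining cell) gives 279 min, worse by 1.
Next-best assignment: Santos→Task T2, Ivanova→Task T4, Delgado→Task T5, Jensen→Task T6, Tanaka→Task T7, Osei→Task T1 = 279 min.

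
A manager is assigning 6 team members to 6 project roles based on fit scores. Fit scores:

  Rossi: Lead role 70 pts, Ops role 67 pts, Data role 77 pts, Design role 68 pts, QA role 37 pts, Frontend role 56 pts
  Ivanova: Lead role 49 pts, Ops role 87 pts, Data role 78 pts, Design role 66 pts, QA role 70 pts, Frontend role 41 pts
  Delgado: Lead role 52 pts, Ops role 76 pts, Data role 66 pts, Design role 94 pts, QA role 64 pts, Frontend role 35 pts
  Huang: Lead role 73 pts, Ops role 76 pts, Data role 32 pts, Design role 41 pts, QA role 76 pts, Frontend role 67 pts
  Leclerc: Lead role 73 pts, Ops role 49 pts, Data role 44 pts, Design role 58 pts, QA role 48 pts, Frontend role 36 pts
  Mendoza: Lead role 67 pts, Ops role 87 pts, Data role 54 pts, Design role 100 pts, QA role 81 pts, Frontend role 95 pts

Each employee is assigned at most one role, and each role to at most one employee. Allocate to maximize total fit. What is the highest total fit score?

Max total: 502 pts

This is a one-to-one assignment (maximum-weight bipartite matching).
Optimal: Rossi→Data role (77 pts), Ivanova→Ops role (87 pts), Delgado→Design role (94 pts), Huang→QA role (76 pts), Leclerc→Lead role (73 pts), Mendoza→Frontend role (95 pts) — total 77+87+94+76+73+95 = 502 pts.
Column-greedy (each role in turn goes to its best remaining employee) gives 437 pts, worse by 65.
Next-best assignment: Rossi→Data role, Ivanova→QA role, Delgado→Design role, Huang→Ops role, Leclerc→Lead role, Mendoza→Frontend role = 485 pts.
Swapping Delgado↔Huang (Delgado→QA role 64 pts, Huang→Design role 41 pts) loses 65.
Every other assignment is strictly worse.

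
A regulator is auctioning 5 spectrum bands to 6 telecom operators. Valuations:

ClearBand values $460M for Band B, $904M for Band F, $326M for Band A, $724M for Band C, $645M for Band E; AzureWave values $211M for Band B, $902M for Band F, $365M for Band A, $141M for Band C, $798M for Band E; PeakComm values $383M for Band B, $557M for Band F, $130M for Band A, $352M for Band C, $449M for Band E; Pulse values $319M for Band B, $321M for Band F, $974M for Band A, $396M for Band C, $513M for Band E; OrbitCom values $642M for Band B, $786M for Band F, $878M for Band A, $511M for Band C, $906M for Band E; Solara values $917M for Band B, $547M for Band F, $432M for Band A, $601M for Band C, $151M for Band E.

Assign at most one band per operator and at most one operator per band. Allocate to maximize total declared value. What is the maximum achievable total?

Max total: $4423M

Optimal: Solara→Band B ($917M), AzureWave→Band F ($902M), Pulse→Band A ($974M), ClearBand→Band C ($724M), OrbitCom→Band E ($906M) — total 917+902+974+724+906 = $4423M.
Row-greedy (each operator in turn takes its best remaining band) gives $3570M, worse by 853.
Every other assignment is strictly worse.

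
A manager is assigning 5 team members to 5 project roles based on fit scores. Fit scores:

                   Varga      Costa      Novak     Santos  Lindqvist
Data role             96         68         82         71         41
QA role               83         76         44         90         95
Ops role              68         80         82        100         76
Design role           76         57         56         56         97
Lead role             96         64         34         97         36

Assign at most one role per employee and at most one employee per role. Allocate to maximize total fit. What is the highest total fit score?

Max total: 451 pts

Optimal: Varga→Lead role (96 pts), Costa→QA role (76 pts), Novak→Data role (82 pts), Santos→Ops role (100 pts), Lindqvist→Design role (97 pts) — total 96+76+82+100+97 = 451 pts.
Column-greedy (each role in turn goes to its best remaining employee) gives 382 pts, worse by 69.
Next-best assignment: Varga→Data role, Costa→QA role, Novak→Ops role, Santos→Lead role, Lindqvist→Design role = 448 pts.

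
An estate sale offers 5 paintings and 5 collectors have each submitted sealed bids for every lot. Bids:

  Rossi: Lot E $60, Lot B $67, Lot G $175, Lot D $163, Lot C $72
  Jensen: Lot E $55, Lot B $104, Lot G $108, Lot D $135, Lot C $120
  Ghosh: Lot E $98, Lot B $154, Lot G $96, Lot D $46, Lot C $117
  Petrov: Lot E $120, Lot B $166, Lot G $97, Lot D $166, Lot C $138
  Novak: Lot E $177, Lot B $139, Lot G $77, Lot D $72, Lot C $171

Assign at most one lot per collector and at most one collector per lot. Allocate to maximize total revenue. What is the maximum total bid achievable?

Optimal: Rossi→Lot G ($175), Jensen→Lot C ($120), Ghosh→Lot B ($154), Petrov→Lot D ($166), Novak→Lot E ($177) — total 175+120+154+166+177 = $792.
Max-entry greedy (repeatedly take the single best remaining cell) gives $770, worse by 22.

Max total: $792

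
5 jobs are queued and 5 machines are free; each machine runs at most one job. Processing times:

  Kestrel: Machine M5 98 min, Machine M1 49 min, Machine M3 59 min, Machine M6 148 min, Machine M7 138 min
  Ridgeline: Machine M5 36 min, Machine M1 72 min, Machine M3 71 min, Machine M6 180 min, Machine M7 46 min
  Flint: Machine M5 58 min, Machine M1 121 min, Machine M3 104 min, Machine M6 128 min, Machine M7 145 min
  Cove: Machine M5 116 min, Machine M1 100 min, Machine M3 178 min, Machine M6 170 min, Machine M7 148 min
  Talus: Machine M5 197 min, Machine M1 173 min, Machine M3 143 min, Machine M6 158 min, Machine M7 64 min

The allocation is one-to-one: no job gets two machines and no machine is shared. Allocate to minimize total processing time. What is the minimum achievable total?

Optimal: Kestrel→Machine M3 (59 min), Ridgeline→Machine M5 (36 min), Flint→Machine M6 (128 min), Cove→Machine M1 (100 min), Talus→Machine M7 (64 min) — total 59+36+128+100+64 = 387 min.
Row-greedy (each job in turn takes its cheapest remaining machine) gives 495 min, worse by 108.
Swapping Kestrel↔Ridgeline (Kestrel→Machine M5 98 min, Ridgeline→Machine M3 71 min) adds 74.

Min total: 387 min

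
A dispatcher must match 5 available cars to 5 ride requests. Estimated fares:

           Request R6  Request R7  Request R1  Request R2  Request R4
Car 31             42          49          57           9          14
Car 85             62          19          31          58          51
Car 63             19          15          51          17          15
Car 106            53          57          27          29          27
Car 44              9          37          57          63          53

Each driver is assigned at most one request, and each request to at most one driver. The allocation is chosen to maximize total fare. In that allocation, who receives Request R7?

Optimal: Car 31→Request R7 ($49), Car 85→Request R4 ($51), Car 63→Request R1 ($51), Car 106→Request R6 ($53), Car 44→Request R2 ($63) — total 49+51+51+53+63 = $267.
Next-best assignment: Car 31→Request R6, Car 85→Request R4, Car 63→Request R1, Car 106→Request R7, Car 44→Request R2 = $264.
Swapping Car 44↔Car 106 (Car 44→Request R6 $9, Car 106→Request R2 $29) loses 78.
No other one-to-one assignment exceeds $267.
Car 31's own top request is Request R1 ($57), but forcing Car 31→Request R1 and reassigning the rest optimally gives only $254 — worse by 13.

Car 31 receives Request R7.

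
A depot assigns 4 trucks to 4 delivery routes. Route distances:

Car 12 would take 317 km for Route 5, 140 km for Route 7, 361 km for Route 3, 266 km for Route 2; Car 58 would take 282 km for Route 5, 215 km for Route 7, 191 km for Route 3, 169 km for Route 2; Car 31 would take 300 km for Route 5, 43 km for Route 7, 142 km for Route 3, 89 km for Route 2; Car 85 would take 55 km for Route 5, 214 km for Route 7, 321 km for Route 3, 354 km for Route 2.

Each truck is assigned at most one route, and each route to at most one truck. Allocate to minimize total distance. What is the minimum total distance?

Min total: 475 km

Optimal: Car 12→Route 7 (140 km), Car 58→Route 3 (191 km), Car 31→Route 2 (89 km), Car 85→Route 5 (55 km) — total 140+191+89+55 = 475 km.
Min-entry greedy (repeatedly take the single cheapest remaining cell) gives 628 km, worse by 153.
Next-best assignment: Car 12→Route 7, Car 58→Route 2, Car 31→Route 3, Car 85→Route 5 = 506 km.
Swapping Car 31↔Car 85 (Car 31→Route 5 300 km, Car 85→Route 2 354 km) adds 510.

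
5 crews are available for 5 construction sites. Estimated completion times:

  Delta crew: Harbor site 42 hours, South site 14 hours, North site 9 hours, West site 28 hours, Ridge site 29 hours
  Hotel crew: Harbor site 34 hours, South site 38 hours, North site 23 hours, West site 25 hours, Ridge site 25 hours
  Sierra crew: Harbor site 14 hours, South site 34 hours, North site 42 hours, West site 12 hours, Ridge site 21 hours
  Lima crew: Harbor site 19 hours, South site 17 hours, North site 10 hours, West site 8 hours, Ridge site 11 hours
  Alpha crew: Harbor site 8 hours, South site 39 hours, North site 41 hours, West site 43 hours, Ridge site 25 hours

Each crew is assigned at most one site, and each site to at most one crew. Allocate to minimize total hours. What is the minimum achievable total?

Optimal: Delta crew→South site (14 hours), Hotel crew→North site (23 hours), Sierra crew→West site (12 hours), Lima crew→Ridge site (11 hours), Alpha crew→Harbor site (8 hours) — total 14+23+12+11+8 = 68 hours.
Column-greedy (each site in turn goes to its cheapest remaining crew) gives 69 hours, worse by 1.
Next-best assignment: Delta crew→South site, Hotel crew→Ridge site, Sierra crew→West site, Lima crew→North site, Alpha crew→Harbor site = 69 hours.
Checked against all permutations: 68 hours is optimal.

Min total: 68 hours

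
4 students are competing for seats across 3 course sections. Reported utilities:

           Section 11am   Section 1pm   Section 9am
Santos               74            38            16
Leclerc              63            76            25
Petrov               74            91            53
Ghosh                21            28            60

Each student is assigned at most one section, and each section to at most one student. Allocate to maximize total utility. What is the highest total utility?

Max total: 225 points

Treat this as an assignment problem: match each student to one section.
Optimal: Santos→Section 11am (74 points), Petrov→Section 1pm (91 points), Ghosh→Section 9am (60 points) — total 74+91+60 = 225 points.
Next-best assignment: Leclerc→Section 11am, Petrov→Section 1pm, Ghosh→Section 9am = 214 points.
Swapping Ghosh↔Santos (Ghosh→Section 11am 21 points, Santos→Section 9am 16 points) loses 97.
Checked against all permutations: 225 points is optimal.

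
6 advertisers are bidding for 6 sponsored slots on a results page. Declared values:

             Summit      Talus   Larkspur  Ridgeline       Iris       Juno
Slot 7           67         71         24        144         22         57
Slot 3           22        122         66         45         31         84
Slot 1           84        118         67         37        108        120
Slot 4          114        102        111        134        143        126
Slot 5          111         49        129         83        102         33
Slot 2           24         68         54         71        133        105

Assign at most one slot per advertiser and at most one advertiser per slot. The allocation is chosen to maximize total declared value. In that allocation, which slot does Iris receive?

Iris receives Slot 2.

Optimal: Summit→Slot 4 ($114), Talus→Slot 3 ($122), Larkspur→Slot 5 ($129), Ridgeline→Slot 7 ($144), Iris→Slot 2 ($133), Juno→Slot 1 ($120) — total 114+122+129+144+133+120 = $762.
Column-greedy (each slot in turn goes to its best remaining advertiser) gives $682, worse by 80.
Next-best assignment: Summit→Slot 5, Talus→Slot 3, Larkspur→Slot 4, Ridgeline→Slot 7, Iris→Slot 2, Juno→Slot 1 = $741.
Swapping Larkspur↔Juno (Larkspur→Slot 1 $67, Juno→Slot 5 $33) loses 149.
Every other assignment is strictly worse.
Iris's own top slot is Slot 4 ($143), but forcing Iris→Slot 4 and reassigning the rest optimally gives only $727 — worse by 35.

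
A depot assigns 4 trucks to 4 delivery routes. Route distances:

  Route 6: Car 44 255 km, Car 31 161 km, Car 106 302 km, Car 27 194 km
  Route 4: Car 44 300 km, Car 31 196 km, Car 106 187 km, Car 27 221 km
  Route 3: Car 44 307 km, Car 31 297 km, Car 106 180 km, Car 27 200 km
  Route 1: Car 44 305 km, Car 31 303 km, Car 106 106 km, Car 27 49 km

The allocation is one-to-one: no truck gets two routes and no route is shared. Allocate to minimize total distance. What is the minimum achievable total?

Treat this as an assignment problem: match each truck to one route.
Optimal: Car 44→Route 6 (255 km), Car 31→Route 4 (196 km), Car 106→Route 3 (180 km), Car 27→Route 1 (49 km) — total 255+196+180+49 = 680 km.
Row-greedy (each truck in turn takes its cheapest remaining route) gives 757 km, worse by 77.
Next-best assignment: Car 44→Route 4, Car 31→Route 6, Car 106→Route 3, Car 27→Route 1 = 690 km.
No other one-to-one assignment undercuts 680 km.

Min total: 680 km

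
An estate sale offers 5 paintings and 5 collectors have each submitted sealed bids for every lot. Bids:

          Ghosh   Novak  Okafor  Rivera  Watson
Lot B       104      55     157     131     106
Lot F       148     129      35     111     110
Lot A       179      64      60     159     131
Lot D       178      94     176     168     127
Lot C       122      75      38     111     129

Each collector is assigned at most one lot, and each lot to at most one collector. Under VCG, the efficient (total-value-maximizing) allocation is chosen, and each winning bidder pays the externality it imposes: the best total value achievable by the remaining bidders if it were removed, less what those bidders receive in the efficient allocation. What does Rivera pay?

Efficient allocation: Ghosh→Lot A ($179), Novak→Lot F ($129), Okafor→Lot B ($157), Rivera→Lot D ($168), Watson→Lot C ($129); total welfare W = $762.
Rivera receives Lot D at value $168, so the others get W − 168 = $594.
Without Rivera: best allocation of the remaining 4 bidders over all 5 lots is Ghosh→Lot A ($179), Novak→Lot F ($129), Okafor→Lot D ($176), Watson→Lot C ($129), total $613.
VCG payment = (others' best without Rivera) − (others' welfare with Rivera) = 613 − 594 = $19.

Rivera pays $19.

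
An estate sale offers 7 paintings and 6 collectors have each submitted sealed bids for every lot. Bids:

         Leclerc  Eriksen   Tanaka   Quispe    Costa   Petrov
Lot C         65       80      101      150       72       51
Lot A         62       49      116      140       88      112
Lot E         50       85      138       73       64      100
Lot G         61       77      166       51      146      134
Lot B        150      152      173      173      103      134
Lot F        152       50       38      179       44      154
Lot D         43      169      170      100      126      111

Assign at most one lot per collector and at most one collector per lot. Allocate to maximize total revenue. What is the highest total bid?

This is a one-to-one assignment (maximum-weight bipartite matching).
Optimal: Leclerc→Lot B ($150), Eriksen→Lot D ($169), Tanaka→Lot E ($138), Quispe→Lot C ($150), Costa→Lot G ($146), Petrov→Lot F ($154) — total 150+169+138+150+146+154 = $907.
Column-greedy (each lot in turn goes to its best remaining collector) gives $816, worse by 91.
Swapping Costa↔Petrov (Costa→Lot F $44, Petrov→Lot G $134) loses 122.
Checked against all permutations: $907 is optimal.

Max total: $907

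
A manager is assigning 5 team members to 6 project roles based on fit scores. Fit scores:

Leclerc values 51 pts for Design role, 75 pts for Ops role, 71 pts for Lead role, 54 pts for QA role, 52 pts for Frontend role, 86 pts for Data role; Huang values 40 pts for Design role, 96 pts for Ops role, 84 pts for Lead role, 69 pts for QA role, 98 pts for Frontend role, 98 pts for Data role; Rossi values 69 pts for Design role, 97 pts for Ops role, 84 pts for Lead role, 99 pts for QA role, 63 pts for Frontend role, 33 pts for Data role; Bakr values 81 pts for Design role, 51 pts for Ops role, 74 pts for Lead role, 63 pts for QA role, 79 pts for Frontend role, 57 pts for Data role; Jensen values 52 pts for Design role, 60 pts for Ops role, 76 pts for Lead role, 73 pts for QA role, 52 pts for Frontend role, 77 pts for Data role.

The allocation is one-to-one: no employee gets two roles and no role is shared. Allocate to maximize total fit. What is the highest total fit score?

Treat this as an assignment problem: match each employee to one role.
Optimal: Leclerc→Data role (86 pts), Huang→Frontend role (98 pts), Rossi→QA role (99 pts), Bakr→Design role (81 pts), Jensen→Lead role (76 pts) — total 86+98+99+81+76 = 440 pts.
No other one-to-one assignment exceeds 440 pts.

Maximum total: 440 pts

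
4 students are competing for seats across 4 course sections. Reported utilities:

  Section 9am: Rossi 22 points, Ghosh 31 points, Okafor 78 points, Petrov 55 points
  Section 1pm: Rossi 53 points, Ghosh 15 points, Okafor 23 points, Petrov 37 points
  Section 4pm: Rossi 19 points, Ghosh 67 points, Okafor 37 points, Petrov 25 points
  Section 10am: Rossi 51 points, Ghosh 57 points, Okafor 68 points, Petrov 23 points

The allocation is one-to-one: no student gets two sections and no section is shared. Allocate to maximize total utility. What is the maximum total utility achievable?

Max total: 243 points

This is a one-to-one assignment (maximum-weight bipartite matching).
Optimal: Rossi→Section 1pm (53 points), Ghosh→Section 4pm (67 points), Okafor→Section 10am (68 points), Petrov→Section 9am (55 points) — total 53+67+68+55 = 243 points.
Next-best assignment: Rossi→Section 10am, Ghosh→Section 4pm, Okafor→Section 9am, Petrov→Section 1pm = 233 points.
No other one-to-one assignment exceeds 243 points.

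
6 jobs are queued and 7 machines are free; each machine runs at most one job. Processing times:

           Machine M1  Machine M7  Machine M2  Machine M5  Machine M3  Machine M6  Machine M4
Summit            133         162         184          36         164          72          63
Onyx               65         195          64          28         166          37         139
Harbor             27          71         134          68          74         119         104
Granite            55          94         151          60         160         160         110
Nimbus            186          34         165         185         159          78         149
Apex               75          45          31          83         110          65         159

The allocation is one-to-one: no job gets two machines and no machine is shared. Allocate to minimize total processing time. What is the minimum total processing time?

This is a one-to-one assignment (minimum-cost bipartite matching).
Optimal: Summit→Machine M4 (63 min), Onyx→Machine M6 (37 min), Harbor→Machine M1 (27 min), Granite→Machine M5 (60 min), Nimbus→Machine M7 (34 min), Apex→Machine M2 (31 min) — total 63+37+27+60+34+31 = 252 min.
Column-greedy (each machine in turn goes to its cheapest remaining job) gives 352 min, worse by 100.
Checked against all permutations: 252 min is optimal.

Minimum total: 252 min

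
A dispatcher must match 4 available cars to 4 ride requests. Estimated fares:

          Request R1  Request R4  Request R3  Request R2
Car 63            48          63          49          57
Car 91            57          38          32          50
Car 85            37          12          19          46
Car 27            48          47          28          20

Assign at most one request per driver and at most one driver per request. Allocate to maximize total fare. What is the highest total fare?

Optimal: Car 63→Request R3 ($49), Car 91→Request R1 ($57), Car 85→Request R2 ($46), Car 27→Request R4 ($47) — total 49+57+46+47 = $199.
Row-greedy (each driver in turn takes its best remaining request) gives $194, worse by 5.
No other one-to-one assignment exceeds $199.

Max total: $199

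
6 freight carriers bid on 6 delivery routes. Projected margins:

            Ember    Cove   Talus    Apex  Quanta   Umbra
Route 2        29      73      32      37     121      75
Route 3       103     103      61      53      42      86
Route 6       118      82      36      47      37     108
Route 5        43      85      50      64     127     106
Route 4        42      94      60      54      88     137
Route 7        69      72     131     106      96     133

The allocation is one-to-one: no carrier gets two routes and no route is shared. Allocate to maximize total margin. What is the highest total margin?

Max total: $674k

Optimal: Ember→Route 6 ($118k), Cove→Route 3 ($103k), Talus→Route 7 ($131k), Apex→Route 5 ($64k), Quanta→Route 2 ($121k), Umbra→Route 4 ($137k) — total 118+103+131+64+121+137 = $674k.
Column-greedy (each route in turn goes to its best remaining carrier) gives $583k, worse by 91.
Next-best assignment: Ember→Route 6, Cove→Route 3, Talus→Route 7, Apex→Route 2, Quanta→Route 5, Umbra→Route 4 = $653k.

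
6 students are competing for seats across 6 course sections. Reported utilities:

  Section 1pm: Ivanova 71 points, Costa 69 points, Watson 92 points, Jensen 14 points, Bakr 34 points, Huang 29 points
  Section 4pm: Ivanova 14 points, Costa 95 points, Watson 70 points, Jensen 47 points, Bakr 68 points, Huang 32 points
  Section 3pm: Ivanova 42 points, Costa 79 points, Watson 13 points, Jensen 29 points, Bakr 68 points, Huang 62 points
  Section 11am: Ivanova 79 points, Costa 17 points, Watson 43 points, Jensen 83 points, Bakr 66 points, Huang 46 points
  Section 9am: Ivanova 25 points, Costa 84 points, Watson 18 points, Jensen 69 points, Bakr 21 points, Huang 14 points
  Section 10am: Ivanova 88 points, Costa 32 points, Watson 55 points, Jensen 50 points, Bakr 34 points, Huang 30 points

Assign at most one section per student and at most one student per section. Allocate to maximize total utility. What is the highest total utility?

Maximum total: 477 points

Optimal: Ivanova→Section 10am (88 points), Costa→Section 9am (84 points), Watson→Section 1pm (92 points), Jensen→Section 11am (83 points), Bakr→Section 4pm (68 points), Huang→Section 3pm (62 points) — total 88+84+92+83+68+62 = 477 points.
Max-entry greedy (repeatedly take the single best remaining cell) gives 440 points, worse by 37.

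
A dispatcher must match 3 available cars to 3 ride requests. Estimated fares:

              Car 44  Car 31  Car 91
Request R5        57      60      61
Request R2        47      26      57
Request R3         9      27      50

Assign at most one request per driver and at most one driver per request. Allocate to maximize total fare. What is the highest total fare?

Optimal: Car 44→Request R2 ($47), Car 31→Request R5 ($60), Car 91→Request R3 ($50) — total 47+60+50 = $157.
Column-greedy (each request in turn goes to its best remaining driver) gives $135, worse by 22.

Max total: $157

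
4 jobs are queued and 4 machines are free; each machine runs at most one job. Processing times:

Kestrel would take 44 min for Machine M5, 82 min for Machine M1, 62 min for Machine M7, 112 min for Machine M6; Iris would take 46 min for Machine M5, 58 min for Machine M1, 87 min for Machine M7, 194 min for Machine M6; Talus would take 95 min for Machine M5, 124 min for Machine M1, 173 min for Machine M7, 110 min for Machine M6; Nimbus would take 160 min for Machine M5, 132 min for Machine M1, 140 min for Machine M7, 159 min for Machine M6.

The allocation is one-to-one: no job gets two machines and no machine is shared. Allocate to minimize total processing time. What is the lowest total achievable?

Optimal: Kestrel→Machine M7 (62 min), Iris→Machine M5 (46 min), Talus→Machine M6 (110 min), Nimbus→Machine M1 (132 min) — total 62+46+110+132 = 350 min.
Column-greedy (each machine in turn goes to its cheapest remaining job) gives 352 min, worse by 2.

Min total: 350 min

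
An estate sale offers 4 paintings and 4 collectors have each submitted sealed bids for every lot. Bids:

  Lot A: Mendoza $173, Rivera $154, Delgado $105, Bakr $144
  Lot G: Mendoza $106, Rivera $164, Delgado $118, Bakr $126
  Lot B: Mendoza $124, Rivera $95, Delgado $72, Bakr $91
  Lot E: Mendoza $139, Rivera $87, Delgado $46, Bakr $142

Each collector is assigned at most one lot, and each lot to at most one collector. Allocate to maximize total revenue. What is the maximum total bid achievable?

Maximum total: $551

Treat this as an assignment problem: match each collector to one lot.
Optimal: Mendoza→Lot A ($173), Rivera→Lot G ($164), Delgado→Lot B ($72), Bakr→Lot E ($142) — total 173+164+72+142 = $551.
Column-greedy (each lot in turn goes to its best remaining collector) gives $474, worse by 77.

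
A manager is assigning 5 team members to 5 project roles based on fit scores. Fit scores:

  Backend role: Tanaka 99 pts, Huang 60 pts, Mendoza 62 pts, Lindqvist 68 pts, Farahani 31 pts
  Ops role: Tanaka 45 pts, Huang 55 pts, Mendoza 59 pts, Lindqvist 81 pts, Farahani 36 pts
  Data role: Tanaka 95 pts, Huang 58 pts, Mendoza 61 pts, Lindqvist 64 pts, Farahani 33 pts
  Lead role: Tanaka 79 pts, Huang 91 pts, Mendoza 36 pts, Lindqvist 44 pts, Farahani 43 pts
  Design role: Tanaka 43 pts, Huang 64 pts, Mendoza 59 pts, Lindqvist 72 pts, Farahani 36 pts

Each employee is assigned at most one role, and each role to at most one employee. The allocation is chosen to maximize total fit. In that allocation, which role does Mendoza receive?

Optimal: Tanaka→Backend role (99 pts), Huang→Lead role (91 pts), Mendoza→Data role (61 pts), Lindqvist→Ops role (81 pts), Farahani→Design role (36 pts) — total 99+91+61+81+36 = 368 pts.
No other one-to-one assignment exceeds 368 pts.
Mendoza's own top role is Backend role (62 pts), but forcing Mendoza→Backend role and reassigning the rest optimally gives only 365 pts — worse by 3.

Mendoza receives Data role.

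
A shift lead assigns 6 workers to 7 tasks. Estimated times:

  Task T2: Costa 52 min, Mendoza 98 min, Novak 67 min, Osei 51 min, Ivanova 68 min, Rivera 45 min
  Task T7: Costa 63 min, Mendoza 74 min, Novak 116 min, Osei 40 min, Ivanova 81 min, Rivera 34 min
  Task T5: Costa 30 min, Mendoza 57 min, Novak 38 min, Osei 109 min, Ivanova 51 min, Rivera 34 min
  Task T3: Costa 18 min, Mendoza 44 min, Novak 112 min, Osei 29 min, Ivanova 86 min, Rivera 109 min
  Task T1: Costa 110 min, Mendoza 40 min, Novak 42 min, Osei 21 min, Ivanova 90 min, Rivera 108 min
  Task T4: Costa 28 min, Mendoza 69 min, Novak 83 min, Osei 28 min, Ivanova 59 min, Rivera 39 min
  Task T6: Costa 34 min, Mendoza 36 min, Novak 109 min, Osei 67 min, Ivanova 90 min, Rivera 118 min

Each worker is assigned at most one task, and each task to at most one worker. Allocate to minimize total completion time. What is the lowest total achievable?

Minimum total: 206 min

Optimal: Costa→Task T3 (18 min), Mendoza→Task T6 (36 min), Novak→Task T5 (38 min), Osei→Task T1 (21 min), Ivanova→Task T4 (59 min), Rivera→Task T7 (34 min) — total 18+36+38+21+59+34 = 206 min.
Column-greedy (each task in turn goes to its cheapest remaining worker) gives 260 min, worse by 54.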